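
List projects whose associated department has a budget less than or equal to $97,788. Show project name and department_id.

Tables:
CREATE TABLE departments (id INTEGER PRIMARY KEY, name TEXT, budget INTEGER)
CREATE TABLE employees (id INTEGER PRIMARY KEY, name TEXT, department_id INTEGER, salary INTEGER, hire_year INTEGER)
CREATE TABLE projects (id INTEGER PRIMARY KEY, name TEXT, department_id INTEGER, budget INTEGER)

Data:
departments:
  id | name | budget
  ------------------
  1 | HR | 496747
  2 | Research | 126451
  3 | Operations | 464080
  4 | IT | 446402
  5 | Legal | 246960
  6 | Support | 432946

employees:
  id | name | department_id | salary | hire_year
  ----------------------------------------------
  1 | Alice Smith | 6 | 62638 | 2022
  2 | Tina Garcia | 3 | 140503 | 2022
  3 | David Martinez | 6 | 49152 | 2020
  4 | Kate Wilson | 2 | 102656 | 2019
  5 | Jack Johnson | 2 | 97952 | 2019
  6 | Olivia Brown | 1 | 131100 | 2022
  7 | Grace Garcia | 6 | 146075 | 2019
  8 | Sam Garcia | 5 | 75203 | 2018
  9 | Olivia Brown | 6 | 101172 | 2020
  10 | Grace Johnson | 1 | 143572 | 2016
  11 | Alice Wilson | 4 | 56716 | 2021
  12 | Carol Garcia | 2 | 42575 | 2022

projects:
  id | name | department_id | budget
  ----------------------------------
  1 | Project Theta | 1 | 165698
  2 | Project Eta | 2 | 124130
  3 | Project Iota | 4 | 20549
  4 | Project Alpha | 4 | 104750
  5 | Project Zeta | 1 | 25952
SELECT name, department_id FROM projects WHERE department_id IN (SELECT id FROM departments WHERE budget <= 97788)

Execution result:
(no rows)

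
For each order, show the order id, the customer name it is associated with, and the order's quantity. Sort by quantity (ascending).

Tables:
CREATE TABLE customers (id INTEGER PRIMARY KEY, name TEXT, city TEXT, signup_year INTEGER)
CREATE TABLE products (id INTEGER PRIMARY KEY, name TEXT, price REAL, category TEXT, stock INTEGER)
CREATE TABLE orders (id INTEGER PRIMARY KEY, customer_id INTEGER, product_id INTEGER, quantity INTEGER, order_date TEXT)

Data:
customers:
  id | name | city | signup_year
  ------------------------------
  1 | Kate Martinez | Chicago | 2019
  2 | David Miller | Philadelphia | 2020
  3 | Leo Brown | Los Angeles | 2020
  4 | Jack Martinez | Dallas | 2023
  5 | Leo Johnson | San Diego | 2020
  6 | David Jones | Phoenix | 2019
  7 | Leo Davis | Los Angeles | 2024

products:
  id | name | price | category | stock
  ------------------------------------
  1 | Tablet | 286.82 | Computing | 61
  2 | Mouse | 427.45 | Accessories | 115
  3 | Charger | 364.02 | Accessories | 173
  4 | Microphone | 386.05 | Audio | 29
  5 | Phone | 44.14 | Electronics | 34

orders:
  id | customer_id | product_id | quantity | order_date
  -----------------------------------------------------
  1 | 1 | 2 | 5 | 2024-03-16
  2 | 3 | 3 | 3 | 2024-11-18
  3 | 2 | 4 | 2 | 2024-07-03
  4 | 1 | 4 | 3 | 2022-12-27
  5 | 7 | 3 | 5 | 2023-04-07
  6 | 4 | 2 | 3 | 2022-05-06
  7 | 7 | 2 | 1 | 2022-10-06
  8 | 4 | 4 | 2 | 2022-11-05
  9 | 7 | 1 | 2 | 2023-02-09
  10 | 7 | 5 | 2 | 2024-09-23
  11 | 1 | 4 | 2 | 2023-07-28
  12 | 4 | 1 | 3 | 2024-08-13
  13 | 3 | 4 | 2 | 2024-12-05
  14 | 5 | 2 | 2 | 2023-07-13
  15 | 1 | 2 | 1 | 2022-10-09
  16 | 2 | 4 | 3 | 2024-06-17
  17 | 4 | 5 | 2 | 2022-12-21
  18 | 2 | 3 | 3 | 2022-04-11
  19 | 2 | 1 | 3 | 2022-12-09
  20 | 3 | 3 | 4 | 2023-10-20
SELECT c.id, p.name AS customer, c.quantity FROM orders c JOIN customers p ON c.customer_id = p.id ORDER BY c.quantity ASC

Execution result:
id | customer | quantity
7 | Leo Davis | 1
15 | Kate Martinez | 1
3 | David Miller | 2
8 | Jack Martinez | 2
9 | Leo Davis | 2
10 | Leo Davis | 2
11 | Kate Martinez | 2
13 | Leo Brown | 2
14 | Leo Johnson | 2
17 | Jack Martinez | 2
2 | Leo Brown | 3
4 | Kate Martinez | 3
6 | Jack Martinez | 3
12 | Jack Martinez | 3
16 | David Miller | 3
18 | David Miller | 3
19 | David Miller | 3
20 | Leo Brown | 4
1 | Kate Martinez | 5
5 | Leo Davis | 5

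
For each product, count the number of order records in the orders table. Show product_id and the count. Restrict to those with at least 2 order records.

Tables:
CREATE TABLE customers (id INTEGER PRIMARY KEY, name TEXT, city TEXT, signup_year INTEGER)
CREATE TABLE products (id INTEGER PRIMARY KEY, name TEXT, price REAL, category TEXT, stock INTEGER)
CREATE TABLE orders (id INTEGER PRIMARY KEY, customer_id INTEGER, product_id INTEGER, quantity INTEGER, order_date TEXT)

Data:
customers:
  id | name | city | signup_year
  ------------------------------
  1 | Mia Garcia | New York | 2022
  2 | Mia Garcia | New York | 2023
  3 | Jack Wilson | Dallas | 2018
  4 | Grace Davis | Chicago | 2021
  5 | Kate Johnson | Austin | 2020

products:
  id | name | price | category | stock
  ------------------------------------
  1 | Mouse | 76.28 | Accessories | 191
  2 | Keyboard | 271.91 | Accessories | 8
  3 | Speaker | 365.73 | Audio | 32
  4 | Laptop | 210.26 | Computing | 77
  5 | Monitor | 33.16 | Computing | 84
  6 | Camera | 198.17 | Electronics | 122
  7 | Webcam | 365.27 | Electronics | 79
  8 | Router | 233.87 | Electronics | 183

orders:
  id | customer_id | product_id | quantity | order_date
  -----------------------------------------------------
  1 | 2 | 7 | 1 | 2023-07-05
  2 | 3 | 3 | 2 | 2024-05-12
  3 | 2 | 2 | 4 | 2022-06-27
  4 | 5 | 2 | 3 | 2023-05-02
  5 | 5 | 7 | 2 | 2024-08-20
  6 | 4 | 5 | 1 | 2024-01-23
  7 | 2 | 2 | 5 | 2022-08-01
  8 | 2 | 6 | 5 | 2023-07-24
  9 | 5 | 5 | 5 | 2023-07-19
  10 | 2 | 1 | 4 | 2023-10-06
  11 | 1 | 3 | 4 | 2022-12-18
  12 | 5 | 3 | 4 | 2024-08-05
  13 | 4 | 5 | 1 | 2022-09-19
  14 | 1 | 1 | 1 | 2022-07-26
SELECT product_id, COUNT(*) AS order_count FROM orders GROUP BY product_id HAVING COUNT(*) >= 2

Execution result:
product_id | order_count
1 | 2
2 | 3
3 | 3
5 | 3
7 | 2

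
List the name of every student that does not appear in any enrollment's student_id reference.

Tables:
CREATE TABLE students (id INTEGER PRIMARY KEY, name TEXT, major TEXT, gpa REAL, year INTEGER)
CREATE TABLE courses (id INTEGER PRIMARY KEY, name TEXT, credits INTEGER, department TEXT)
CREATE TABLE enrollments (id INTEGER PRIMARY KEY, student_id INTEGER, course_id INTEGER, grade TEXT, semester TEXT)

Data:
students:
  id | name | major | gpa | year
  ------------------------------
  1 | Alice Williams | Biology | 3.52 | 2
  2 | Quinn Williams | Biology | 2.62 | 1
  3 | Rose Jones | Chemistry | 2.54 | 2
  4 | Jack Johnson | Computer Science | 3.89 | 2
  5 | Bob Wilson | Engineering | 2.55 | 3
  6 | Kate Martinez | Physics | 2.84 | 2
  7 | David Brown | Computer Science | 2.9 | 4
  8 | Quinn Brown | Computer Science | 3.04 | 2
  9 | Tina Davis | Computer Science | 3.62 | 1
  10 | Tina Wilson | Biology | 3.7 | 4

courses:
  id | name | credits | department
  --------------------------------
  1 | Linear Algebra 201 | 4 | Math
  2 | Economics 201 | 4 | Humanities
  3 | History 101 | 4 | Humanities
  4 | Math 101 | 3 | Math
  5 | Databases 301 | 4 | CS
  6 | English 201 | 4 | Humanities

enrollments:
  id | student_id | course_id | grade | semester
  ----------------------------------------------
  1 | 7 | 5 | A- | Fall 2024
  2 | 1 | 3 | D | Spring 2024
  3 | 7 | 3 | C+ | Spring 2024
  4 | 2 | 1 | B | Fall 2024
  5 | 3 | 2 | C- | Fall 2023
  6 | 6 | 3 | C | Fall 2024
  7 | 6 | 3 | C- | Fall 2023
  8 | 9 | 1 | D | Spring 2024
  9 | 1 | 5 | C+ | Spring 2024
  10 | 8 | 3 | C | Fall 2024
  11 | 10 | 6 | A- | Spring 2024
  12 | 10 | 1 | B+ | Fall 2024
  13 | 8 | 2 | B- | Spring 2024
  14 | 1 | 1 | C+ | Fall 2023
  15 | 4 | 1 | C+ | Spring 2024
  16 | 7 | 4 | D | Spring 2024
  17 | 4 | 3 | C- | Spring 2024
SELECT p.name FROM students p LEFT JOIN enrollments c ON c.student_id = p.id WHERE c.id IS NULL

Execution result:
Bob Wilson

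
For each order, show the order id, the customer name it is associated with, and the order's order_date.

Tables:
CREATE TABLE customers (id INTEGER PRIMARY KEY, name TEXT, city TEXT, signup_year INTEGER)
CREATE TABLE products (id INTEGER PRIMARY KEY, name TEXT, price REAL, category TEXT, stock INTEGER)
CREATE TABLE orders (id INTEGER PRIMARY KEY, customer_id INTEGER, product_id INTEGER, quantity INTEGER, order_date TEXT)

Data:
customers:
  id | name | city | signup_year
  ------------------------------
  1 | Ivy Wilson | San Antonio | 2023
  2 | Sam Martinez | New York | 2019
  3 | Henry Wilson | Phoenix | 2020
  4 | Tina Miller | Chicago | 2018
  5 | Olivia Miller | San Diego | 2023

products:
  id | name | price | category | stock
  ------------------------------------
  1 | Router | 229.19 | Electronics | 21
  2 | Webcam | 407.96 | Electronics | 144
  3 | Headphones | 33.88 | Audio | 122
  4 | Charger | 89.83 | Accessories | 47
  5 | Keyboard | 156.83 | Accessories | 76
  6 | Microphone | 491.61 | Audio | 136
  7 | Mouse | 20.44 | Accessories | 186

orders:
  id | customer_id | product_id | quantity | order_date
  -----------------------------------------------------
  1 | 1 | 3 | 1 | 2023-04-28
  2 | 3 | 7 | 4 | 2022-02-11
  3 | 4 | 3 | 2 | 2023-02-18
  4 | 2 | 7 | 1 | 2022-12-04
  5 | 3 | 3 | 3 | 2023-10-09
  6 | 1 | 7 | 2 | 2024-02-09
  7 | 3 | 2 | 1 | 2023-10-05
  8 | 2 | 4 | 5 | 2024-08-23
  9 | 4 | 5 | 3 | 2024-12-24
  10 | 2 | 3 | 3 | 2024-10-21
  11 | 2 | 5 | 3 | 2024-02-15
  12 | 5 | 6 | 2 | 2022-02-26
SELECT c.id, p.name AS customer, c.order_date FROM orders c JOIN customers p ON c.customer_id = p.id

Execution result:
id | customer | order_date
1 | Ivy Wilson | 2023-04-28
2 | Henry Wilson | 2022-02-11
3 | Tina Miller | 2023-02-18
4 | Sam Martinez | 2022-12-04
5 | Henry Wilson | 2023-10-09
6 | Ivy Wilson | 2024-02-09
7 | Henry Wilson | 2023-10-05
8 | Sam Martinez | 2024-08-23
9 | Tina Miller | 2024-12-24
10 | Sam Martinez | 2024-10-21
11 | Sam Martinez | 2024-02-15
12 | Olivia Miller | 2022-02-26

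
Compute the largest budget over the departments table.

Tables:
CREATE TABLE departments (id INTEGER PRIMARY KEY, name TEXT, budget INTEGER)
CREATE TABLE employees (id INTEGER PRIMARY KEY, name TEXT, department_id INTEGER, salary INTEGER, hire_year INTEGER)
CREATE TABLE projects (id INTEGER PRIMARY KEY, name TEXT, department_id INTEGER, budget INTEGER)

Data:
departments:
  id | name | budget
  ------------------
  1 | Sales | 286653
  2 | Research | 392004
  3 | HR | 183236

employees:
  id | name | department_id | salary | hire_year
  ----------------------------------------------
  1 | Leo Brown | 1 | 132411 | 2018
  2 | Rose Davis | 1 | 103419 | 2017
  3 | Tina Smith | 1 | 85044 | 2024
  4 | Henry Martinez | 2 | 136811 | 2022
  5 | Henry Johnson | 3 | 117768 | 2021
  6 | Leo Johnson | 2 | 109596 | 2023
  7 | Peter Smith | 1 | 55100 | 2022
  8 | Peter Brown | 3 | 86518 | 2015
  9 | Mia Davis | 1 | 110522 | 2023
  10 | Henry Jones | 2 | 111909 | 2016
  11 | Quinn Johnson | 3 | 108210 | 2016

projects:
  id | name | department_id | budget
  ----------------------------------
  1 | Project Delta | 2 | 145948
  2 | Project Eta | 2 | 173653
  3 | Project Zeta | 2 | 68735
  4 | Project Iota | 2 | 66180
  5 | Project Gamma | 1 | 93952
SELECT MAX(budget) FROM departments

Execution result:
392004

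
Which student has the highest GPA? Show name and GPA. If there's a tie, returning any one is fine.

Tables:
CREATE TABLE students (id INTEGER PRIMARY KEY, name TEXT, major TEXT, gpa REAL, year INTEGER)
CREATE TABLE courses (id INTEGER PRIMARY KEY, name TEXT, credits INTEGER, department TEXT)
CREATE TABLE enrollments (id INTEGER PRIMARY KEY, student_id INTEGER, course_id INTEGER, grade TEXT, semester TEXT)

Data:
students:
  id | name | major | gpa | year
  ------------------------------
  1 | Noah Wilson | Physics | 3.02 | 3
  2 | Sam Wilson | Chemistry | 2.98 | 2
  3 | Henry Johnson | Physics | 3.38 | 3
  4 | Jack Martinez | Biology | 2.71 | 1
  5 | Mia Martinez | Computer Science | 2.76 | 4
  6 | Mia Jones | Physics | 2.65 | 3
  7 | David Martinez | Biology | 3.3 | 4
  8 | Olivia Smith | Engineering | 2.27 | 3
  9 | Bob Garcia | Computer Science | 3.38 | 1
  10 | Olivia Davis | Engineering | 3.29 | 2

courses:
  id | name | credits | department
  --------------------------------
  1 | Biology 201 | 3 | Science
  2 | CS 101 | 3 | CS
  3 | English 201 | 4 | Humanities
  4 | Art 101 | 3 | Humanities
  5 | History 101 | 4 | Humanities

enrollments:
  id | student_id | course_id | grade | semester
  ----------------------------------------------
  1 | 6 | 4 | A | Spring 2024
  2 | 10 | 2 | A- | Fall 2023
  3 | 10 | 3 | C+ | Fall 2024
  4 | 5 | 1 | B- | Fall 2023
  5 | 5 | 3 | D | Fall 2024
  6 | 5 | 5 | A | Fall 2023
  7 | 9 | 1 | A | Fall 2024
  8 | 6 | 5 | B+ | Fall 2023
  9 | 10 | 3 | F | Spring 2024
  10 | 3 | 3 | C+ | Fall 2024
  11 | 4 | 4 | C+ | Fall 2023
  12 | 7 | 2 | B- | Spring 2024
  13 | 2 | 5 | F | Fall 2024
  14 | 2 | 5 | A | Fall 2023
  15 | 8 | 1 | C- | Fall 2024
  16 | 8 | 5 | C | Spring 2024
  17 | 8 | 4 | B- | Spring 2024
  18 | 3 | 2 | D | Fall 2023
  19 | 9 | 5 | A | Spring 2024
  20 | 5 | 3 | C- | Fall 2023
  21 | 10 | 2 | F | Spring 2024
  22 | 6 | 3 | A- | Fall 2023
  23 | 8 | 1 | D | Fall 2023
SELECT name, gpa FROM students ORDER BY gpa DESC LIMIT 1

Execution result:
name | gpa
Henry Johnson | 3.38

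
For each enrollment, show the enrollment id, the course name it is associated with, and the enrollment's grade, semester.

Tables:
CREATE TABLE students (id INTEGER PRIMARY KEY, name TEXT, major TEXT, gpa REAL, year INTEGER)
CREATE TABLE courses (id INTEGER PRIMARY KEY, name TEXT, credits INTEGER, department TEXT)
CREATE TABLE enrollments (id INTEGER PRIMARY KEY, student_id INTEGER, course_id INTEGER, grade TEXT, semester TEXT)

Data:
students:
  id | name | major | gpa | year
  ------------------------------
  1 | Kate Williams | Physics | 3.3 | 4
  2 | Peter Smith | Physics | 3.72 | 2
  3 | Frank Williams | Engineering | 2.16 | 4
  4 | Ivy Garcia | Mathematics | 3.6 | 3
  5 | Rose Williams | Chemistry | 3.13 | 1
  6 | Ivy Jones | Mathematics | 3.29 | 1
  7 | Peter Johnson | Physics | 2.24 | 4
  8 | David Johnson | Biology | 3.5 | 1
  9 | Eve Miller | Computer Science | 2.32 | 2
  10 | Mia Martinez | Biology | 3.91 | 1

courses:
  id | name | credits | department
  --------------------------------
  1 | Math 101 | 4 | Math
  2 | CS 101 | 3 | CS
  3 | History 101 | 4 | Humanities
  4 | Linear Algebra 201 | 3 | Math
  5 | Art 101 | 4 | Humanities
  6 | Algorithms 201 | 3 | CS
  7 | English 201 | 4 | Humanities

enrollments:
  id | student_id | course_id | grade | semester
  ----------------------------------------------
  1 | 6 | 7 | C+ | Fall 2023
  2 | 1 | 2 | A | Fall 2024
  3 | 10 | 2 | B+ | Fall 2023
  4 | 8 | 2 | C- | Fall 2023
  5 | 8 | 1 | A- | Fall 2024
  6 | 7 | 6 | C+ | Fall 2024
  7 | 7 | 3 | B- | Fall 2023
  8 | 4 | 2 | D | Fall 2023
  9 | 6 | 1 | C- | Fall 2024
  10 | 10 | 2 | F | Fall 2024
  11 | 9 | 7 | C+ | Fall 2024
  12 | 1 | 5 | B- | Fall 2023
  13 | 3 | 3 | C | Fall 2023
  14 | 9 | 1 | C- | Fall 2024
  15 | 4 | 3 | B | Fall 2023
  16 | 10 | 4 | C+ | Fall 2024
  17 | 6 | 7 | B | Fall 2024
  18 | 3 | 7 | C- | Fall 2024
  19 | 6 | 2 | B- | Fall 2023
SELECT c.id, p.name AS course, c.grade, c.semester FROM enrollments c JOIN courses p ON c.course_id = p.id

Execution result:
id | course | grade | semester
1 | English 201 | C+ | Fall 2023
2 | CS 101 | A | Fall 2024
3 | CS 101 | B+ | Fall 2023
4 | CS 101 | C- | Fall 2023
5 | Math 101 | A- | Fall 2024
6 | Algorithms 201 | C+ | Fall 2024
7 | History 101 | B- | Fall 2023
8 | CS 101 | D | Fall 2023
9 | Math 101 | C- | Fall 2024
10 | CS 101 | F | Fall 2024
11 | English 201 | C+ | Fall 2024
12 | Art 101 | B- | Fall 2023
13 | History 101 | C | Fall 2023
14 | Math 101 | C- | Fall 2024
15 | History 101 | B | Fall 2023
16 | Linear Algebra 201 | C+ | Fall 2024
17 | English 201 | B | Fall 2024
18 | English 201 | C- | Fall 2024
19 | CS 101 | B- | Fall 2023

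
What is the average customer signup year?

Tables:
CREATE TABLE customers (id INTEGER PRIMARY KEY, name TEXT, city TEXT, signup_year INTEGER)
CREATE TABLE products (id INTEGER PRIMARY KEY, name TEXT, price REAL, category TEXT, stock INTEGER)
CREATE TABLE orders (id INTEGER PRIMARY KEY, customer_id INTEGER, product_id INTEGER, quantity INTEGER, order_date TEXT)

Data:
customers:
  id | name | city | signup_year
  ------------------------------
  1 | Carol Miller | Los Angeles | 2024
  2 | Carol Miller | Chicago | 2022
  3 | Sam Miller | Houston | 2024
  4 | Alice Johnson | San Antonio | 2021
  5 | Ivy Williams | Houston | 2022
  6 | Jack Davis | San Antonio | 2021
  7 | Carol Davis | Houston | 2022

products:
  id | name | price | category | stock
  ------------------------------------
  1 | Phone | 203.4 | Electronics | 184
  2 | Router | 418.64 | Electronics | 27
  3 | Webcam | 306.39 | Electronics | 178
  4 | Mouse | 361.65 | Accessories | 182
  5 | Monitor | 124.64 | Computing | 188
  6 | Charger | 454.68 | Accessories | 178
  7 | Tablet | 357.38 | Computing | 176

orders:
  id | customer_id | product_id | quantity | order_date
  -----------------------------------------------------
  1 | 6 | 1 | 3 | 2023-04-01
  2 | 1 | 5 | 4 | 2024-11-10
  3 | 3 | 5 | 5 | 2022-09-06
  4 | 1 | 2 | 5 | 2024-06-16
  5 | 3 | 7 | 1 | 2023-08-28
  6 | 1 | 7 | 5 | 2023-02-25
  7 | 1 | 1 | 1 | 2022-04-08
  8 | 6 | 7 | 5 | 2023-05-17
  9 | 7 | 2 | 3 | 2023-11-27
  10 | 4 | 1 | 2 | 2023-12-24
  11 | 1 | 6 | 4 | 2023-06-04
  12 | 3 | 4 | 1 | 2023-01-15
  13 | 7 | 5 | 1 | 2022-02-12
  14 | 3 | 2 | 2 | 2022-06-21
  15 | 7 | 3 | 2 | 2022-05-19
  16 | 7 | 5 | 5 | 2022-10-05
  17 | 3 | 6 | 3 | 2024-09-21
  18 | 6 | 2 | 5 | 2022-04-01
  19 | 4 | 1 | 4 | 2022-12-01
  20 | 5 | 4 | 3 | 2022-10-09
SELECT AVG(signup_year) FROM customers

Execution result:
2022.29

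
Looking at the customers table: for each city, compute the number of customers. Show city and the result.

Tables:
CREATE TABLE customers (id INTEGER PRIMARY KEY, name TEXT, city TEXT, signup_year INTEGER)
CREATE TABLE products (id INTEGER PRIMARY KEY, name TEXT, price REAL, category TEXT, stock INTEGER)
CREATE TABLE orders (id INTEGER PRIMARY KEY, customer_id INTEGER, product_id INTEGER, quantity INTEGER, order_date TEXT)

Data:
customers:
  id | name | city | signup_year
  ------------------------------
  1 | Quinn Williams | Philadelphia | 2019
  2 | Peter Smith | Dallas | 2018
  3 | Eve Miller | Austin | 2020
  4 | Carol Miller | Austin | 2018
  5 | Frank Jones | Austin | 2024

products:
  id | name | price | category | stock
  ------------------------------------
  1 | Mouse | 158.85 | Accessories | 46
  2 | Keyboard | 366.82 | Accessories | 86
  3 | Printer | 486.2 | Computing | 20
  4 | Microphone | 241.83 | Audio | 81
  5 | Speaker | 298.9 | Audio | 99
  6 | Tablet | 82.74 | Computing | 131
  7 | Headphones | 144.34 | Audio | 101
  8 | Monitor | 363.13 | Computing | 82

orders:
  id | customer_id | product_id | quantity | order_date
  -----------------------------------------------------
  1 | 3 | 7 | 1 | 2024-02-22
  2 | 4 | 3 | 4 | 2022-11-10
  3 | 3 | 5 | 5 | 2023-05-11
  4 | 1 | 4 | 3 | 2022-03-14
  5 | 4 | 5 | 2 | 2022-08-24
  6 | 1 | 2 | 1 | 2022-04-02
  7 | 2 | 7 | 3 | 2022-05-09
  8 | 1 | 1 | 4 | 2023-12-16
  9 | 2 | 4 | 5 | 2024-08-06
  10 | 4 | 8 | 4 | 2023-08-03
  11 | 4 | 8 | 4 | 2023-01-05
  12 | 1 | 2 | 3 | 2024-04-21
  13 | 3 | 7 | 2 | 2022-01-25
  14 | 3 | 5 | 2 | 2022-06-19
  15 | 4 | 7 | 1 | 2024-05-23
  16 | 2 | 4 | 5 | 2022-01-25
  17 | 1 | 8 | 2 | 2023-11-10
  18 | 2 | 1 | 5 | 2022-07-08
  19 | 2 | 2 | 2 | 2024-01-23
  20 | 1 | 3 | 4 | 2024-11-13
SELECT city, COUNT(*) AS n FROM customers GROUP BY city

Execution result:
city | n
Austin | 3
Dallas | 1
Philadelphia | 1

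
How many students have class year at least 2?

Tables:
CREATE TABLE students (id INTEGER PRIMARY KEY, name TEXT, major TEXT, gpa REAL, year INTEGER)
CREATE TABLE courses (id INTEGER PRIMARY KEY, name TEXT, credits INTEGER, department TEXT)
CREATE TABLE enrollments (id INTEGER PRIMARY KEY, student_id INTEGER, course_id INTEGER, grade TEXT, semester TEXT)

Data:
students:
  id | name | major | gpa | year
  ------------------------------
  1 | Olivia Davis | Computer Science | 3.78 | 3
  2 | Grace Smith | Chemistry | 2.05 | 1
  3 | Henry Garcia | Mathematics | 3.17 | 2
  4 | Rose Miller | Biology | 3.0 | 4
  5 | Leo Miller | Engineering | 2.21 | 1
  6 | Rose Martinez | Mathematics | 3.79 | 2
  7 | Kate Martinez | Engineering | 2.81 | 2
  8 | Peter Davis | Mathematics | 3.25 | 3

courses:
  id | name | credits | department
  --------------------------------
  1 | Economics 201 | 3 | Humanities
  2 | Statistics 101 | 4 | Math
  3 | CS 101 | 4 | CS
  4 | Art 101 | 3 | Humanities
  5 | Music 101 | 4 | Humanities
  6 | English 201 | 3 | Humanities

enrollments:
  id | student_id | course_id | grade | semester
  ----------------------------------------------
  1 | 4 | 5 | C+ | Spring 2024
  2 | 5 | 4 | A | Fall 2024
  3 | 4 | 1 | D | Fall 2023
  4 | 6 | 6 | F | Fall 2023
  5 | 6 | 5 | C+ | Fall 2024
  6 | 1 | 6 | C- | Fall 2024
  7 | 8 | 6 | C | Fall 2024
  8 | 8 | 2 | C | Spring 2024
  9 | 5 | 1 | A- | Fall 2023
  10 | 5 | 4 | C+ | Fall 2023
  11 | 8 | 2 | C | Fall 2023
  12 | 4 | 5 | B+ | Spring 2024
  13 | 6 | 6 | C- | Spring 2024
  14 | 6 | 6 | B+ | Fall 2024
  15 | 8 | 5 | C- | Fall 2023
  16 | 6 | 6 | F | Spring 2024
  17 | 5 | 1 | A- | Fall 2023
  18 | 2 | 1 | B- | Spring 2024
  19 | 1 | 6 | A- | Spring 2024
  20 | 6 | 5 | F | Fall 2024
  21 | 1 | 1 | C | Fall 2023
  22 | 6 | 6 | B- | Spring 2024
SELECT COUNT(*) FROM students WHERE year >= 2

Execution result:
6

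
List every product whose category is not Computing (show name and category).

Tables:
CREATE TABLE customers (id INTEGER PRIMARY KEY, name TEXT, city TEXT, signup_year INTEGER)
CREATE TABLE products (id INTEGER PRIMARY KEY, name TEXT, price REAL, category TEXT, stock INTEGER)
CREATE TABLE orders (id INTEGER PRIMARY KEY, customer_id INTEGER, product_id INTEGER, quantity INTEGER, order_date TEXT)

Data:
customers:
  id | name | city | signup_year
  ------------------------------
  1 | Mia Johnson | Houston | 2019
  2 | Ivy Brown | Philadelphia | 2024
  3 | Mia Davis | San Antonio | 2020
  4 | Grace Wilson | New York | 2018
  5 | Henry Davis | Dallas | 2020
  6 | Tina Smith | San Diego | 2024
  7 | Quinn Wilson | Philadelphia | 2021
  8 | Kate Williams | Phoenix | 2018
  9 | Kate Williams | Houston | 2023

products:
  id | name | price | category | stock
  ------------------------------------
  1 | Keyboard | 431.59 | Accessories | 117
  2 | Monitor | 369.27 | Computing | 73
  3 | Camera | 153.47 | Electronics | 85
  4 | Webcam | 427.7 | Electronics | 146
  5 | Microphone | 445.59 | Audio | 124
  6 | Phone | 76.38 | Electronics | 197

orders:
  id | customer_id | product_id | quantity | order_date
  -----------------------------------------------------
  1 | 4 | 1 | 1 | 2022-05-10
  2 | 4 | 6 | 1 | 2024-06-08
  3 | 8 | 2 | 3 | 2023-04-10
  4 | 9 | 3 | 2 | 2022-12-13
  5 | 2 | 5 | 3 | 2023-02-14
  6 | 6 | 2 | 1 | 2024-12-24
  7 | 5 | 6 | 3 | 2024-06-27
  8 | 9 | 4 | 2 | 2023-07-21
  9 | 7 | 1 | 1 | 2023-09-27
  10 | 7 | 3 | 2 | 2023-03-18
SELECT name, category FROM products WHERE category <> 'Computing'

Execution result:
name | category
Keyboard | Accessories
Camera | Electronics
Webcam | Electronics
Microphone | Audio
Phone | Electronics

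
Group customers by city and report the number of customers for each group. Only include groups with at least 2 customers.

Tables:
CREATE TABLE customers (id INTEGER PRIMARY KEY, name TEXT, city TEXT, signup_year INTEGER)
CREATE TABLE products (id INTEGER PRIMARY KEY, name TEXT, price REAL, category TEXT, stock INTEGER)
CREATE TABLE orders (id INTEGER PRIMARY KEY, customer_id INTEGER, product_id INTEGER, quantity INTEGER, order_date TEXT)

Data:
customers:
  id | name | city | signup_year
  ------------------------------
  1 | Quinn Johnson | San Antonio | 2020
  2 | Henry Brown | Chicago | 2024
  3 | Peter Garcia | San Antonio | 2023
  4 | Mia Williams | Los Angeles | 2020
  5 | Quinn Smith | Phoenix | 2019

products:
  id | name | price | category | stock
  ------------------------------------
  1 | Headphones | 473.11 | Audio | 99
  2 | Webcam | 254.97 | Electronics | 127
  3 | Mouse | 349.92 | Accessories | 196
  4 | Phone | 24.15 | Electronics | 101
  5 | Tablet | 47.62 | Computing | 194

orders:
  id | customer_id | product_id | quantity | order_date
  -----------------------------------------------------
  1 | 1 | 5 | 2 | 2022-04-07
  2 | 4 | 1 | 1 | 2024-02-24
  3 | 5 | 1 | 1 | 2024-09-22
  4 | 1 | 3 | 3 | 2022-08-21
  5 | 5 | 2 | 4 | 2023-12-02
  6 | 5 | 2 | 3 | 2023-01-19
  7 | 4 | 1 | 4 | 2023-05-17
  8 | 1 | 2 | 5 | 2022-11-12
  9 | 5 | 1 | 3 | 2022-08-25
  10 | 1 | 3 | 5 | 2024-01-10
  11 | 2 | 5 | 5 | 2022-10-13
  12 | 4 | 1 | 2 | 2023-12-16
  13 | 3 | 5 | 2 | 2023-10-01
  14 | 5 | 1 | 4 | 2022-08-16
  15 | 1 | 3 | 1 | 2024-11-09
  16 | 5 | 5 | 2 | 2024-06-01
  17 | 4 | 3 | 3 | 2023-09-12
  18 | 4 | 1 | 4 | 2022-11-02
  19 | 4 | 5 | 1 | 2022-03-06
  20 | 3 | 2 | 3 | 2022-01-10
SELECT city, COUNT(*) AS n FROM customers GROUP BY city HAVING COUNT(*) >= 2

Execution result:
city | n
San Antonio | 2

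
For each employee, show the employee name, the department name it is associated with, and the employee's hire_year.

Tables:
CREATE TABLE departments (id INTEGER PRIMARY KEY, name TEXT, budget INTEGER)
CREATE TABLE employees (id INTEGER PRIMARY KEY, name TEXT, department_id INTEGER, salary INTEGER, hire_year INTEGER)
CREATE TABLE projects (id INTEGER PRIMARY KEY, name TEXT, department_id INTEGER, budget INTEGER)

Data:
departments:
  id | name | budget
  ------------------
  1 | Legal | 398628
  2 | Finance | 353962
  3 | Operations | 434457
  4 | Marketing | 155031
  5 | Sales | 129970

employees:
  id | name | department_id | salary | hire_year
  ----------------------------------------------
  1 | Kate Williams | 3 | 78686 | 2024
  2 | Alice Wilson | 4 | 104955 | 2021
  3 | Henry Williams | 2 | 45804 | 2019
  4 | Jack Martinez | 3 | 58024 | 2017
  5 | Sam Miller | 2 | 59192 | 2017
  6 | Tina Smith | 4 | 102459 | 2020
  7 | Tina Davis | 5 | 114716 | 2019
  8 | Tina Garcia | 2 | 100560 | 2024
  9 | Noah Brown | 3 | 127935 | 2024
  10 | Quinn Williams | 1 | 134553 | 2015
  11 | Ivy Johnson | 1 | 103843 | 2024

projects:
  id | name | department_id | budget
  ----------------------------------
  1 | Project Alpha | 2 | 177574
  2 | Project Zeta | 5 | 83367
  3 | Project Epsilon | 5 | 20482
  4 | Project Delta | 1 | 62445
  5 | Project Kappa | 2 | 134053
SELECT c.name, p.name AS department, c.hire_year FROM employees c JOIN departments p ON c.department_id = p.id

Execution result:
name | department | hire_year
Kate Williams | Operations | 2024
Alice Wilson | Marketing | 2021
Henry Williams | Finance | 2019
Jack Martinez | Operations | 2017
Sam Miller | Finance | 2017
Tina Smith | Marketing | 2020
Tina Davis | Sales | 2019
Tina Garcia | Finance | 2024
Noah Brown | Operations | 2024
Quinn Williams | Legal | 2015
Ivy Johnson | Legal | 2024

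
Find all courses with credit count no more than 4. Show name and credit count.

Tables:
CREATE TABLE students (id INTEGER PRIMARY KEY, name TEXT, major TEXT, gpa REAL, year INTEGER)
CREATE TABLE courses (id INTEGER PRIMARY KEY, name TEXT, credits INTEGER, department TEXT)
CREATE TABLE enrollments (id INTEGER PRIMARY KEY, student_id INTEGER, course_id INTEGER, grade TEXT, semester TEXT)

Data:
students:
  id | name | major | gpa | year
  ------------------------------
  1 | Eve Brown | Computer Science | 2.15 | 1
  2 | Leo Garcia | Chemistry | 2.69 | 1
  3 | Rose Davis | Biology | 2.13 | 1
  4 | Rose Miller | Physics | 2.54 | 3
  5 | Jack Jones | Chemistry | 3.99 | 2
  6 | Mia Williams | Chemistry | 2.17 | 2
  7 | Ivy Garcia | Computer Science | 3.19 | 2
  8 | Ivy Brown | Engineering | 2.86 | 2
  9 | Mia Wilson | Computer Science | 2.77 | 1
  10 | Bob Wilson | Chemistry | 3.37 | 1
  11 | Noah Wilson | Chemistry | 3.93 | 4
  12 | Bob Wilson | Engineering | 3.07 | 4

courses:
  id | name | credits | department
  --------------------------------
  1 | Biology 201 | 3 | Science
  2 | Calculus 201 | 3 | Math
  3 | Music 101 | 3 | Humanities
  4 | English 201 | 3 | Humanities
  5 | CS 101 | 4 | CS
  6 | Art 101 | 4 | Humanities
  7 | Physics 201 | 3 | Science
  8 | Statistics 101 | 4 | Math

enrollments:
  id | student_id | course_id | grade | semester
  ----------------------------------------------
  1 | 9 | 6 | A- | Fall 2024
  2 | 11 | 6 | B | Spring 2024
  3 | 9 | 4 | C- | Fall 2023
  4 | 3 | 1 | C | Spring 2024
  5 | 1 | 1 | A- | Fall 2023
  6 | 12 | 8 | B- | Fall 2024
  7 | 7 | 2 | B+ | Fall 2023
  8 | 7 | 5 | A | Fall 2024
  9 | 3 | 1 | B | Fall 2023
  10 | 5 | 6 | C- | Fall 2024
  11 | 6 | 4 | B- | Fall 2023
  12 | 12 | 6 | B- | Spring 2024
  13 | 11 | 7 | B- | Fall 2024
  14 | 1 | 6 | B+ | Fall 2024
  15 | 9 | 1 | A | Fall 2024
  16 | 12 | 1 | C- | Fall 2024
SELECT name, credits FROM courses WHERE credits <= 4

Execution result:
name | credits
Biology 201 | 3
Calculus 201 | 3
Music 101 | 3
English 201 | 3
CS 101 | 4
Art 101 | 4
Physics 201 | 3
Statistics 101 | 4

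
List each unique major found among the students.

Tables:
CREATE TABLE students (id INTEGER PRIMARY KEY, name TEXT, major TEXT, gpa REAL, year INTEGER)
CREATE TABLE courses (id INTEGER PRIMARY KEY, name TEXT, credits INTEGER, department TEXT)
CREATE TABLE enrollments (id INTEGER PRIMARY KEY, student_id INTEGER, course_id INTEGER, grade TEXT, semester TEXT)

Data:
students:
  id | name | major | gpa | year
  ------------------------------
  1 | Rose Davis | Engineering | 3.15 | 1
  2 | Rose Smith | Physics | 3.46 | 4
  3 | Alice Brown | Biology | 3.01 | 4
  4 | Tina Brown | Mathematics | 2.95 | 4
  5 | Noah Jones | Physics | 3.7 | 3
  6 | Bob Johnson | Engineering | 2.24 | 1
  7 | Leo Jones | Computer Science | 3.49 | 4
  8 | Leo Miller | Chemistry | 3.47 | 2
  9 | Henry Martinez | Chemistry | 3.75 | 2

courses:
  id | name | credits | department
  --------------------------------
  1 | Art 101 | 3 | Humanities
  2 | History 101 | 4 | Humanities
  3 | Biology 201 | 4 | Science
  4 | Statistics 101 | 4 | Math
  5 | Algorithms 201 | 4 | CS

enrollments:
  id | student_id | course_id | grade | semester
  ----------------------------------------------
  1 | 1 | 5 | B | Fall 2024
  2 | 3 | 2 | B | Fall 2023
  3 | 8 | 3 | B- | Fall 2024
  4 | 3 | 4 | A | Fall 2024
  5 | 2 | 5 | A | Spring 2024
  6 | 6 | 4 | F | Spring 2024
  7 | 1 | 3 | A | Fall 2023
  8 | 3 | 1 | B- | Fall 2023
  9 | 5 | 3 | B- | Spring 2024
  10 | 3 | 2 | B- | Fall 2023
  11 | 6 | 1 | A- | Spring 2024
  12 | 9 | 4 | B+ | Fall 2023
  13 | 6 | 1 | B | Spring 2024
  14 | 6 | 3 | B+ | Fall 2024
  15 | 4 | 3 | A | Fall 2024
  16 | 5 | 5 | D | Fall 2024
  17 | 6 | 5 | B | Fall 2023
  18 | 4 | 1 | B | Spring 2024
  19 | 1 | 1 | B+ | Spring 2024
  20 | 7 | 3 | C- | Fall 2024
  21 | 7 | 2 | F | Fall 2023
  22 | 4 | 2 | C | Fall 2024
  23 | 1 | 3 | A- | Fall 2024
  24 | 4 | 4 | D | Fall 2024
SELECT DISTINCT major FROM students

Execution result:
major
Engineering
Physics
Biology
Mathematics
Computer Science
Chemistry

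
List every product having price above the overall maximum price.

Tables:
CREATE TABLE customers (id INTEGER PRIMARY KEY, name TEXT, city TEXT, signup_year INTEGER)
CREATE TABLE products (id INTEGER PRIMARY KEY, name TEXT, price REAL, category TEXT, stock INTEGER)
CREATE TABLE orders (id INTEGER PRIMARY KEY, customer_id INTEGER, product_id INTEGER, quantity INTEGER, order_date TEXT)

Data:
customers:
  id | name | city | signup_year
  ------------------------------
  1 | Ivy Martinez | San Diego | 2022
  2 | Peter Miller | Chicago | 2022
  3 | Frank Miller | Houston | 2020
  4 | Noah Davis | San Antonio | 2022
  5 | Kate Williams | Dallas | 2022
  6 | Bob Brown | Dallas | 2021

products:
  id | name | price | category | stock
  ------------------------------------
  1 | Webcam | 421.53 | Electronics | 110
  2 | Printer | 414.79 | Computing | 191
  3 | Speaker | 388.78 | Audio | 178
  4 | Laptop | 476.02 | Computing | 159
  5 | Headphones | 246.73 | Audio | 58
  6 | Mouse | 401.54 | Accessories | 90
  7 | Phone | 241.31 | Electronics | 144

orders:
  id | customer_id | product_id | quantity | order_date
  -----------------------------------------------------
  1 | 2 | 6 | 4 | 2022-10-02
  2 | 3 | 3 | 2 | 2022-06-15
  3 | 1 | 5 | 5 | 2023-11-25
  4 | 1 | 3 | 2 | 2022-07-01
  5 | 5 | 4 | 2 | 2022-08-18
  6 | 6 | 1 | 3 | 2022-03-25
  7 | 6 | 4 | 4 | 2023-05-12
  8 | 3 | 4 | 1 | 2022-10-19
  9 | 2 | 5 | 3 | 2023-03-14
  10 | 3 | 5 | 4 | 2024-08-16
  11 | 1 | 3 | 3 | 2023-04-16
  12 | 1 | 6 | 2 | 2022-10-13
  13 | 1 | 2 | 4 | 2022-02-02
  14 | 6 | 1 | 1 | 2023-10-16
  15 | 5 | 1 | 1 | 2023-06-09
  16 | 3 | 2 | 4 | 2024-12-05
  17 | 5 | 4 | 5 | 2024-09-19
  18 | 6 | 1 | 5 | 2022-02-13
SELECT name, price FROM products WHERE price > (SELECT MAX(price) FROM products)

Execution result:
(no rows)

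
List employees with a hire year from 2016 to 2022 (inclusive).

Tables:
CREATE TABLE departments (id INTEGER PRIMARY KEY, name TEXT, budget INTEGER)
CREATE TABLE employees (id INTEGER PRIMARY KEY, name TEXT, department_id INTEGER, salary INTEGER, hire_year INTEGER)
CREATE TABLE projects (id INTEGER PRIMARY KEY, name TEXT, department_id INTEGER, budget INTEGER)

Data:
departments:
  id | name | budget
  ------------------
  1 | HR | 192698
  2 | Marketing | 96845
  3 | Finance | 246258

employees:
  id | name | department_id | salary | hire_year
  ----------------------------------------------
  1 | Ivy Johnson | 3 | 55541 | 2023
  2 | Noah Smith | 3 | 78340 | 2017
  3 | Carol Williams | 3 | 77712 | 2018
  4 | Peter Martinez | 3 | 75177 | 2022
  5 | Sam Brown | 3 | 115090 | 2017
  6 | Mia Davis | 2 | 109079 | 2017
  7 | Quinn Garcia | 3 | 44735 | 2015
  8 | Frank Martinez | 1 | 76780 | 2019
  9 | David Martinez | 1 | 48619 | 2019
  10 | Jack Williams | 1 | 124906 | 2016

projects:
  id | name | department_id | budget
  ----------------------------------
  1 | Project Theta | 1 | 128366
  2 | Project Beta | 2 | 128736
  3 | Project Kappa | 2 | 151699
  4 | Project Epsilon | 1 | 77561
SELECT name, hire_year FROM employees WHERE hire_year BETWEEN 2016 AND 2022

Execution result:
name | hire_year
Noah Smith | 2017
Carol Williams | 2018
Peter Martinez | 2022
Sam Brown | 2017
Mia Davis | 2017
Frank Martinez | 2019
David Martinez | 2019
Jack Williams | 2016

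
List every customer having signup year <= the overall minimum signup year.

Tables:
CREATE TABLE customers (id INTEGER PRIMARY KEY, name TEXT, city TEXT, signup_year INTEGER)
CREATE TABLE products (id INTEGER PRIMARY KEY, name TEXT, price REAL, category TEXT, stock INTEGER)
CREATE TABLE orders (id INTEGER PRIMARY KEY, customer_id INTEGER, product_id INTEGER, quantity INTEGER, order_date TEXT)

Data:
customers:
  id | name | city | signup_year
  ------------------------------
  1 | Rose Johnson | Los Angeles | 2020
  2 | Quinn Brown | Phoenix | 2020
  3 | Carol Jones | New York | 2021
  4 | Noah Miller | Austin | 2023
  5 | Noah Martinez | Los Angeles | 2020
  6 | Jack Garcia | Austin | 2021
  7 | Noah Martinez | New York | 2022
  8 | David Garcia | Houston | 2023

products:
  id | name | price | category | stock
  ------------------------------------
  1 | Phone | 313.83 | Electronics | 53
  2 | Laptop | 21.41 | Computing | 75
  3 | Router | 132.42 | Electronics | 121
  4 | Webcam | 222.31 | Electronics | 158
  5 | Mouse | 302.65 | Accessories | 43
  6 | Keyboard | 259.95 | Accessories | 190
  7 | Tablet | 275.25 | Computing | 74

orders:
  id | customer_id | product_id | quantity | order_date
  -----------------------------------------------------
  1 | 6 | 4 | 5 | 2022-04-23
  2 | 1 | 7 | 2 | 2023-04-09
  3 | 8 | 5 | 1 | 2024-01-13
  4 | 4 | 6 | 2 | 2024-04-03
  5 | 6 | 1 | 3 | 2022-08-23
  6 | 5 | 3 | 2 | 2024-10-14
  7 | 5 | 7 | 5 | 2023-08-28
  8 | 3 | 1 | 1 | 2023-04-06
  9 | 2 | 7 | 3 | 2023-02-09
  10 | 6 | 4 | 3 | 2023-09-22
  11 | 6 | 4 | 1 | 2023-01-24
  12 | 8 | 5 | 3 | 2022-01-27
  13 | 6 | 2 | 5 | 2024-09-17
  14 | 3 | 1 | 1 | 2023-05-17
SELECT name, signup_year FROM customers WHERE signup_year <= (SELECT MIN(signup_year) FROM customers)

Execution result:
name | signup_year
Rose Johnson | 2020
Quinn Brown | 2020
Noah Martinez | 2020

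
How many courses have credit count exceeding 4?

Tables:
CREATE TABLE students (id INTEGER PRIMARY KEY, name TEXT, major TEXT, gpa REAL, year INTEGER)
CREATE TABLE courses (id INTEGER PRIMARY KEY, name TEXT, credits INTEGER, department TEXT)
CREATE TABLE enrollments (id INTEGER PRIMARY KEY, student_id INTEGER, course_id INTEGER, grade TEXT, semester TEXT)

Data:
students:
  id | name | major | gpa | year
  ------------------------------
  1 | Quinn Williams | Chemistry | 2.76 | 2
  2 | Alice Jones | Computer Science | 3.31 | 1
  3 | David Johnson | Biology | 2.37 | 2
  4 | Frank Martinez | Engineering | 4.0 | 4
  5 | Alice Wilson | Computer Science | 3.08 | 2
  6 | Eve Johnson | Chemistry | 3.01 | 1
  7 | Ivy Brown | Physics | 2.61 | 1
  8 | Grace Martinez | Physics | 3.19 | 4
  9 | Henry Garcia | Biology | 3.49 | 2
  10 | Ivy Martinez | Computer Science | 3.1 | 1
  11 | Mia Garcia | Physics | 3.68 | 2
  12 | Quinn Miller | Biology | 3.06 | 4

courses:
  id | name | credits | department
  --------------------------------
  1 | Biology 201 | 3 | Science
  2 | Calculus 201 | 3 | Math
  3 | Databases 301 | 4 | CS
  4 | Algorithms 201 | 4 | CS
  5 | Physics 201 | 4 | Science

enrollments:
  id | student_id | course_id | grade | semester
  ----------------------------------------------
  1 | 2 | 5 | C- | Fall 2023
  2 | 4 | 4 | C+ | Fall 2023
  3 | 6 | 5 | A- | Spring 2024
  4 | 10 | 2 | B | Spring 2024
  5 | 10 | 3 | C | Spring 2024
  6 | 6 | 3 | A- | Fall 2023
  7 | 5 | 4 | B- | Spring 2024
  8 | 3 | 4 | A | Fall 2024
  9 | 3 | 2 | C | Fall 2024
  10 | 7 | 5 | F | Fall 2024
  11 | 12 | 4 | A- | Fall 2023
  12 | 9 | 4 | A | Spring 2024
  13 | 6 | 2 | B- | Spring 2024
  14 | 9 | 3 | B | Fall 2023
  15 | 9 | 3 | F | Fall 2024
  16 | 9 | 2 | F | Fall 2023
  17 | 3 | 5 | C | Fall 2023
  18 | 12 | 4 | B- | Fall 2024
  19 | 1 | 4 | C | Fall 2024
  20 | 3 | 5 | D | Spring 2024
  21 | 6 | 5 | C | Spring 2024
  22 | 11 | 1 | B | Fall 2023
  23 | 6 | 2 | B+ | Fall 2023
SELECT COUNT(*) FROM courses WHERE credits > 4

Execution result:
0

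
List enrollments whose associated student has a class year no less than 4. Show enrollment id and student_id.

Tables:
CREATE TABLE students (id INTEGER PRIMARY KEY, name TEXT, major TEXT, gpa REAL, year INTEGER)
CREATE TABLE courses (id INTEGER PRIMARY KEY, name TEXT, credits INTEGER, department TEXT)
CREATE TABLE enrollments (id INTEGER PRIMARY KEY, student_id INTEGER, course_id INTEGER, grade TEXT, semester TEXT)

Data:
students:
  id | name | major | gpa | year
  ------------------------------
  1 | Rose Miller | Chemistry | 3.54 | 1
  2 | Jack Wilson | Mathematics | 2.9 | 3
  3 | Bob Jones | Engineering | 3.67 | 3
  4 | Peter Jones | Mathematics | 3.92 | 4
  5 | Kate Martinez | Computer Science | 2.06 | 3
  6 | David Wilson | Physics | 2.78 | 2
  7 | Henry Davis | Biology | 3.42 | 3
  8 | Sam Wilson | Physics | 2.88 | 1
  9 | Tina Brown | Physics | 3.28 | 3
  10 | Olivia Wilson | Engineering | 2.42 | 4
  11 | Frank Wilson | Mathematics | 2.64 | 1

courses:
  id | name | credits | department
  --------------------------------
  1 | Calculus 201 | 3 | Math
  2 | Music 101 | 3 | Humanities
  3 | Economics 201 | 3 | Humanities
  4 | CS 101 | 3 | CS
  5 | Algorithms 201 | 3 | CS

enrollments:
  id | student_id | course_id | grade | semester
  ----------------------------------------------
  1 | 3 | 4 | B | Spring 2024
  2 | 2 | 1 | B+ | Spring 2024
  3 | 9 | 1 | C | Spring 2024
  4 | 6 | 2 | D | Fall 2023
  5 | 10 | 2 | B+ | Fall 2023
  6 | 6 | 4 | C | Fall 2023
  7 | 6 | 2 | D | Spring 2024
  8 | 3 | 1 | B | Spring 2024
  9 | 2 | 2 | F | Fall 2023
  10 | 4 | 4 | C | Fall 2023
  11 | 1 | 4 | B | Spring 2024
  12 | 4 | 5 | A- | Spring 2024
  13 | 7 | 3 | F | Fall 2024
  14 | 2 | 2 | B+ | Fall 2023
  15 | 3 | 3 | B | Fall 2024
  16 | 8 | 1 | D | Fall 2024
SELECT id, student_id FROM enrollments WHERE student_id IN (SELECT id FROM students WHERE year >= 4)

Execution result:
id | student_id
5 | 10
10 | 4
12 | 4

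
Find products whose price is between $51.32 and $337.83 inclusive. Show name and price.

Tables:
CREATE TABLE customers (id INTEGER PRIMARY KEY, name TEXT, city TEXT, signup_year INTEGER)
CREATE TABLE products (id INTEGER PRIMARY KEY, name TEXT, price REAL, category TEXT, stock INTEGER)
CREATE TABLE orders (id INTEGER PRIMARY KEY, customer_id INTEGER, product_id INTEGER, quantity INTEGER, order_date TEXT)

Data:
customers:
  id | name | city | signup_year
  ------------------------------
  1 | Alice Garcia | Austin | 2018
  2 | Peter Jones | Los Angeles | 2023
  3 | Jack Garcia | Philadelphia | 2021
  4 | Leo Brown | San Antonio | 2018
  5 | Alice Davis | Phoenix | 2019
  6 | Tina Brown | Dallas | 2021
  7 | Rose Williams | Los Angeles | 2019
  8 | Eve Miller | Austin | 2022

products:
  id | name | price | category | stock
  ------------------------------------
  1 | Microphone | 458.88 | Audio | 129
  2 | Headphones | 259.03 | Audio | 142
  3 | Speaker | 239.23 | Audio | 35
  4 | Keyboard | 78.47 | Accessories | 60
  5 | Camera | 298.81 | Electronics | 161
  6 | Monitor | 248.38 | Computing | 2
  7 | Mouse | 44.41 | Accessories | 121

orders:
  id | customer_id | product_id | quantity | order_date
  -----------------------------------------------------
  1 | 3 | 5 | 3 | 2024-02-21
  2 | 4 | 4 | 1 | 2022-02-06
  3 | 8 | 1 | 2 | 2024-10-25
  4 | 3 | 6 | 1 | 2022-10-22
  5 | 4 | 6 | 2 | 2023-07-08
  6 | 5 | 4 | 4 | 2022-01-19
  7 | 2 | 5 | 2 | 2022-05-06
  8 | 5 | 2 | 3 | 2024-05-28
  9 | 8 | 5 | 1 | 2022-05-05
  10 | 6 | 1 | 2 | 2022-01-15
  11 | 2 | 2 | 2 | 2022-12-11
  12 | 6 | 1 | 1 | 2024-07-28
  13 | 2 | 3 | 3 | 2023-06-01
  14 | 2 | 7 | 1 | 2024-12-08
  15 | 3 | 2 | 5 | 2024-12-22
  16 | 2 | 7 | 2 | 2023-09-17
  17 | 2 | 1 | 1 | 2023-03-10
SELECT name, price FROM products WHERE price BETWEEN 51.32 AND 337.83

Execution result:
name | price
Headphones | 259.03
Speaker | 239.23
Keyboard | 78.47
Camera | 298.81
Monitor | 248.38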